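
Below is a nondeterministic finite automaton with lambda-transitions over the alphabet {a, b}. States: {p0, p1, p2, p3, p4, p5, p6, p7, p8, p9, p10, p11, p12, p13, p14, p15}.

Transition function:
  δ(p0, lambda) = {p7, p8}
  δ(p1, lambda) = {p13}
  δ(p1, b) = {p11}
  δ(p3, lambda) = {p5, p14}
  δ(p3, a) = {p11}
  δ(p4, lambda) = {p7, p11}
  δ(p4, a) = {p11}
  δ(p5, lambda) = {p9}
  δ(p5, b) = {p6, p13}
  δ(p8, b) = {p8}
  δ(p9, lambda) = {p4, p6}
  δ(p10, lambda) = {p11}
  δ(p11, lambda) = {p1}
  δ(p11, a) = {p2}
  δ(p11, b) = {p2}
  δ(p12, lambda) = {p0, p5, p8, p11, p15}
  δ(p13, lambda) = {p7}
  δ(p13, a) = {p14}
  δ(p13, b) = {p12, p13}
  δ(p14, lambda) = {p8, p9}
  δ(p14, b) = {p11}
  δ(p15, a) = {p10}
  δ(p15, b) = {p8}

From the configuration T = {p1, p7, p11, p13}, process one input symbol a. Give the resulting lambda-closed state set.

p11 on a → {p2}.
p13 on a → {p14}.
No a-transition from p1, p7.
Union after reading a: {p2, p14}.
Now take the lambda-closure:
From p14 via lambda: add p8, p9.
From p9 via lambda: add p4, p6.
From p4 via lambda: add p7, p11.
From p11 via lambda: add p1.
From p1 via lambda: add p13.
No new states can be added; the closed set is {p1, p2, p4, p6, p7, p8, p9, p11, p13, p14}.

{p1, p2, p4, p6, p7, p8, p9, p11, p13, p14}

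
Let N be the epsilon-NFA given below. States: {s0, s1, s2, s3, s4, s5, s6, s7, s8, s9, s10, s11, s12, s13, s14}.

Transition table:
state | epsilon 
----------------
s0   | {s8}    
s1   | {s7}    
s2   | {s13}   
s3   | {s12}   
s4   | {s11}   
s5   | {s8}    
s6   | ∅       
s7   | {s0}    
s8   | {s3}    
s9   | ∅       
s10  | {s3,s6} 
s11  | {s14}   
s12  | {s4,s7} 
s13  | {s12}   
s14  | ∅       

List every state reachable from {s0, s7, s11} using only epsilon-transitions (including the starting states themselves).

{s0, s3, s4, s7, s8, s11, s12, s14}

Start with {s0, s7, s11}.
From s0 via epsilon: add s8.
From s11 via epsilon: add s14.
From s8 via epsilon: add s3.
From s3 via epsilon: add s12.
From s12 via epsilon: add s4.
No new states can be added; the closed set is {s0, s3, s4, s7, s8, s11, s12, s14}.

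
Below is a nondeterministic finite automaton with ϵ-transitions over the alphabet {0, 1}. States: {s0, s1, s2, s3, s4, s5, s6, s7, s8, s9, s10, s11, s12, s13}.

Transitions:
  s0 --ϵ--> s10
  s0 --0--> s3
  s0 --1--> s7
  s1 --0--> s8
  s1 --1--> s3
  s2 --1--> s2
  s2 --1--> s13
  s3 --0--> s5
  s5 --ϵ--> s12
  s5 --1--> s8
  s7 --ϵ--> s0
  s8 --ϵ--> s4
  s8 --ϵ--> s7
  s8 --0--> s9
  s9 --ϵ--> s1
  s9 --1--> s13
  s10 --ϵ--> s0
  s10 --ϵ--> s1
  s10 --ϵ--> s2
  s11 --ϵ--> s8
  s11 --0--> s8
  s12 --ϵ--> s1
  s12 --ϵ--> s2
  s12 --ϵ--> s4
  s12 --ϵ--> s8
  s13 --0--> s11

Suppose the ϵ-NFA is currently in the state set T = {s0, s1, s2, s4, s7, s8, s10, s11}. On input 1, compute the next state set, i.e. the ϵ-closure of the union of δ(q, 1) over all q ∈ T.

s0 on 1 → {s7}.
s1 on 1 → {s3}.
s2 on 1 → {s2, s13}.
No 1-transition from s4, s7, s8, s10, s11.
Union after reading 1: {s2, s3, s7, s13}.
Now take the ϵ-closure:
From s7 via ϵ: add s0.
From s0 via ϵ: add s10.
From s10 via ϵ: add s1.
No new states can be added; the closed set is {s0, s1, s2, s3, s7, s10, s13}.

{s0, s1, s2, s3, s7, s10, s13}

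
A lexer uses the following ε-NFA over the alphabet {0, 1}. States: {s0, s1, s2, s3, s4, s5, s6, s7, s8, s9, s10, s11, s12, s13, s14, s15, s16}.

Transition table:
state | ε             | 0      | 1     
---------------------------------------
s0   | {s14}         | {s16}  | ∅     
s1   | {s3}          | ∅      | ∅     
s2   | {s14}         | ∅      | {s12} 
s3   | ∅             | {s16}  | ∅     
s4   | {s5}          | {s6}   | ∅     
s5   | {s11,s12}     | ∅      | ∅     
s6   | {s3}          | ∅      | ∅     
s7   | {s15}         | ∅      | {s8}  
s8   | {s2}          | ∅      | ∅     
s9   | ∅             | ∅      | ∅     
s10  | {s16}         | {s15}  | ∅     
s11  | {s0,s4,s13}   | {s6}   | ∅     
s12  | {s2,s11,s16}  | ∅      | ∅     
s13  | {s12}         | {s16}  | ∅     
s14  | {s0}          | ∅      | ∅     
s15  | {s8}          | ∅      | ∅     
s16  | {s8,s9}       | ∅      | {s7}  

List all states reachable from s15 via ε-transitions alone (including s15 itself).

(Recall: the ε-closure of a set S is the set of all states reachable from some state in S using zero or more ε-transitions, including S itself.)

{s0, s2, s8, s14, s15}

Start with {s15}.
From s15 via ε: add s8.
From s8 via ε: add s2.
From s2 via ε: add s14.
From s14 via ε: add s0.
No new states can be added; the closed set is {s0, s2, s8, s14, s15}.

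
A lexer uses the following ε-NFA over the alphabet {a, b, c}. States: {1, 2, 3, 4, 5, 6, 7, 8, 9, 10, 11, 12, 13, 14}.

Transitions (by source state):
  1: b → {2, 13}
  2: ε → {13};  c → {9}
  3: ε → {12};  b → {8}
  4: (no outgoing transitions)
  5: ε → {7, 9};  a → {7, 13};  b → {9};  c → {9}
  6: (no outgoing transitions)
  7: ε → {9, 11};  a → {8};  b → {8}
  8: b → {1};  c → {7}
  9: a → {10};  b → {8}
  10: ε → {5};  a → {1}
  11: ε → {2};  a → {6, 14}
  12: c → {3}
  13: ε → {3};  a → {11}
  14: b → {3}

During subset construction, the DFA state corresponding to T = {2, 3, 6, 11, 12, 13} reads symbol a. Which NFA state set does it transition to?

11 on a → {6, 14}.
13 on a → {11}.
No a-transition from 2, 3, 6, 12.
Union after reading a: {6, 11, 14}.
Now take the ε-closure:
From 11 via ε: add 2.
From 2 via ε: add 13.
From 13 via ε: add 3.
From 3 via ε: add 12.
No new states can be added; the closed set is {2, 3, 6, 11, 12, 13, 14}.

{2, 3, 6, 11, 12, 13, 14}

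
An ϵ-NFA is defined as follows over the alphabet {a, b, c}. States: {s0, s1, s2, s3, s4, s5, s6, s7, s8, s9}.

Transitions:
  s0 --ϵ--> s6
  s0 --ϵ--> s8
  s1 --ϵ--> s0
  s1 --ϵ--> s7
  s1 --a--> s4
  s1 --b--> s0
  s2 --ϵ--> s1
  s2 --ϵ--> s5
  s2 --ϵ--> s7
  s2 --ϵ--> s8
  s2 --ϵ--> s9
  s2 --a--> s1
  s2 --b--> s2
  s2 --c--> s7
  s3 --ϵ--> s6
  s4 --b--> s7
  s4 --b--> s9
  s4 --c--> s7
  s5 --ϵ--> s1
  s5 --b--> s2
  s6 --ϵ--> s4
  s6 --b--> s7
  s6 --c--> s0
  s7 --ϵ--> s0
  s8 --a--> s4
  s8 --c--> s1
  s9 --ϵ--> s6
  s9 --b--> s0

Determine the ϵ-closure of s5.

{s0, s1, s4, s5, s6, s7, s8}

Start with {s5}.
From s5 via ϵ: add s1.
From s1 via ϵ: add s0, s7.
From s0 via ϵ: add s6, s8.
From s6 via ϵ: add s4.
No new states can be added; the closed set is {s0, s1, s4, s5, s6, s7, s8}.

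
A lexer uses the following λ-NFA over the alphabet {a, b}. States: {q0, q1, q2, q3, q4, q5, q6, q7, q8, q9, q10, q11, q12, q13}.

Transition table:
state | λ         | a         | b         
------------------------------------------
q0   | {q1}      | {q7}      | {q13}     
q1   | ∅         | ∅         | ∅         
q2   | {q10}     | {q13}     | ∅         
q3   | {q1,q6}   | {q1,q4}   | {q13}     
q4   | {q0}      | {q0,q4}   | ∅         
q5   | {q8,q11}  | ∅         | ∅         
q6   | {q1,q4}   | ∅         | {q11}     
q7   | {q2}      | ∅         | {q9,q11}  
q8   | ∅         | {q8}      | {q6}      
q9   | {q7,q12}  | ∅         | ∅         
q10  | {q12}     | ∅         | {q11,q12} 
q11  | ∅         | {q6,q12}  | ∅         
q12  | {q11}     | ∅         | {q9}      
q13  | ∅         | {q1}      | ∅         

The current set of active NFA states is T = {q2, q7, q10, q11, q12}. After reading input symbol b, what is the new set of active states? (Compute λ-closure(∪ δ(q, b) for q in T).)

q7 on b → {q9, q11}.
q10 on b → {q11, q12}.
q12 on b → {q9}.
No b-transition from q2, q11.
Union after reading b: {q9, q11, q12}.
Now take the λ-closure:
From q9 via λ: add q7.
From q7 via λ: add q2.
From q2 via λ: add q10.
No new states can be added; the closed set is {q2, q7, q9, q10, q11, q12}.

{q2, q7, q9, q10, q11, q12}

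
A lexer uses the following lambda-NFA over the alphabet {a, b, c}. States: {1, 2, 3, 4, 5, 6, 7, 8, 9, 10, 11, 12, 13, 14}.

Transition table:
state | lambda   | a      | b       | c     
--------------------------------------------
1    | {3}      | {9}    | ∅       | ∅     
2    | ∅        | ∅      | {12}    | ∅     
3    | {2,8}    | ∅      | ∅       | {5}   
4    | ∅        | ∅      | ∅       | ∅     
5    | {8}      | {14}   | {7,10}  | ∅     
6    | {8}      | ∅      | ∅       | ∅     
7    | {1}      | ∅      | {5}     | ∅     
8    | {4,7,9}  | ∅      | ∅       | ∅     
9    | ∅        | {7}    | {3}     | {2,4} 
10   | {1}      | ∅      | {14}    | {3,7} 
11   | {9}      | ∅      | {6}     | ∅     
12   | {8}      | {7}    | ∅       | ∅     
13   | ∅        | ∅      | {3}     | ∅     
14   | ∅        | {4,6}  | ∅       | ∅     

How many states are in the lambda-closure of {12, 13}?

9

Start with {12, 13}.
From 12 via lambda: add 8.
From 8 via lambda: add 4, 7, 9.
From 7 via lambda: add 1.
From 1 via lambda: add 3.
From 3 via lambda: add 2.
lambda-closure = {1, 2, 3, 4, 7, 8, 9, 12, 13}, which has 9 states.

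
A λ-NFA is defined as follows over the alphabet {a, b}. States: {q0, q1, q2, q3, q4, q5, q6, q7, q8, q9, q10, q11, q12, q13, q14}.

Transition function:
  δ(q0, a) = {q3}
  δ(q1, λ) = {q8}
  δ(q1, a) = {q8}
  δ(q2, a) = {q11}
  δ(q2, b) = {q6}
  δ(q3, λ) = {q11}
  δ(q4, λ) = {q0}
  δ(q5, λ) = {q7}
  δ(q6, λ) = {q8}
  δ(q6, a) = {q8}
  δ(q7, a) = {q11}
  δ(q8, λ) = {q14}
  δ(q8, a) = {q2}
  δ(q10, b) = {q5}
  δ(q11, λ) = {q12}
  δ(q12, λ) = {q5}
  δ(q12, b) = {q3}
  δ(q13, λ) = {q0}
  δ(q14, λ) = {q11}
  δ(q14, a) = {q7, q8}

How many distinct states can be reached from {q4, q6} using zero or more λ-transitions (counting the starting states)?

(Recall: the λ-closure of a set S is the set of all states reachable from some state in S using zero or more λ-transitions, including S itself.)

9

Start with {q4, q6}.
From q4 via λ: add q0.
From q6 via λ: add q8.
From q8 via λ: add q14.
From q14 via λ: add q11.
From q11 via λ: add q12.
From q12 via λ: add q5.
From q5 via λ: add q7.
λ-closure = {q0, q4, q5, q6, q7, q8, q11, q12, q14}, which has 9 states.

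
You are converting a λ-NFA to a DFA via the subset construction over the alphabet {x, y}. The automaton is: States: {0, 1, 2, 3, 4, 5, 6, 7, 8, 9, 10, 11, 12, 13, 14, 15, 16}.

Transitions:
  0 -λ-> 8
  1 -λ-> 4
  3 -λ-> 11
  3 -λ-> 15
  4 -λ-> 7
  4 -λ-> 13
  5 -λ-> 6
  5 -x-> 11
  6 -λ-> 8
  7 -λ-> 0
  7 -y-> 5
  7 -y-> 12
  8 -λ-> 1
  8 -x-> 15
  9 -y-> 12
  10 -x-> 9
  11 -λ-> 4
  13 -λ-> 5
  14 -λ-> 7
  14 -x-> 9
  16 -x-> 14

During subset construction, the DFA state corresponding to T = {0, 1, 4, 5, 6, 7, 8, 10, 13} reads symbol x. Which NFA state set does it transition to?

5 on x → {11}.
8 on x → {15}.
10 on x → {9}.
No x-transition from 0, 1, 4, 6, 7, 13.
Union after reading x: {9, 11, 15}.
Now take the λ-closure:
From 11 via λ: add 4.
From 4 via λ: add 7, 13.
From 7 via λ: add 0.
From 13 via λ: add 5.
From 0 via λ: add 8.
From 5 via λ: add 6.
From 8 via λ: add 1.
No new states can be added; the closed set is {0, 1, 4, 5, 6, 7, 8, 9, 11, 13, 15}.

{0, 1, 4, 5, 6, 7, 8, 9, 11, 13, 15}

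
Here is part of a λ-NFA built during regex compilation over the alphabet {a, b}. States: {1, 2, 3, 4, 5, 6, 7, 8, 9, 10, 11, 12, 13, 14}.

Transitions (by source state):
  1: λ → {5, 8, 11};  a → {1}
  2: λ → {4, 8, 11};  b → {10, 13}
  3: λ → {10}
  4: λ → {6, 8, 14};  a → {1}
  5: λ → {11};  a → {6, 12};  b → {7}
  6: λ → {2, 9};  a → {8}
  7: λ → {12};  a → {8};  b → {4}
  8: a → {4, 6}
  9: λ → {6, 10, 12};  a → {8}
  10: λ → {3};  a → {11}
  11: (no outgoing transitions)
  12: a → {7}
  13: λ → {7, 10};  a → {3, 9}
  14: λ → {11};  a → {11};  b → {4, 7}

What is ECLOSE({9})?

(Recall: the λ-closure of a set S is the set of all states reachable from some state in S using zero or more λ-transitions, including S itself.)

{2, 3, 4, 6, 8, 9, 10, 11, 12, 14}

Start with {9}.
From 9 via λ: add 6, 10, 12.
From 6 via λ: add 2.
From 10 via λ: add 3.
From 2 via λ: add 4, 8, 11.
From 4 via λ: add 14.
No new states can be added; the closed set is {2, 3, 4, 6, 8, 9, 10, 11, 12, 14}.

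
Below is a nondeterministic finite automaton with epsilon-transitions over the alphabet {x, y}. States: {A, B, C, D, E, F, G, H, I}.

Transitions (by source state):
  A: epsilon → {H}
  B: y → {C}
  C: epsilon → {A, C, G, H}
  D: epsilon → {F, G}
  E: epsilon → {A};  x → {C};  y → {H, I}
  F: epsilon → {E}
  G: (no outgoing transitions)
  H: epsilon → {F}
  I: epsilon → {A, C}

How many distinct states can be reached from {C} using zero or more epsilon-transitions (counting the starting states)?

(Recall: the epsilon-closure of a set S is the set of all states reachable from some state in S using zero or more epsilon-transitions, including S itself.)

6

Start with {C}.
From C via epsilon: add A, G, H.
From H via epsilon: add F.
From F via epsilon: add E.
epsilon-closure = {A, C, E, F, G, H}, which has 6 states.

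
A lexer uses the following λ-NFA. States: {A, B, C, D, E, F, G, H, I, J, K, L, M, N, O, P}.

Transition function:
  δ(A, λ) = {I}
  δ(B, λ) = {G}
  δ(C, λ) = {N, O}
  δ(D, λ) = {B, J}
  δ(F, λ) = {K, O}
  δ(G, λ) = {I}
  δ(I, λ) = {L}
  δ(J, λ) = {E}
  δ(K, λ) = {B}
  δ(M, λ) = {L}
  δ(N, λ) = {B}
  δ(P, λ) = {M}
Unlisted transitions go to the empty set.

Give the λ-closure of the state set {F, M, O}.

{B, F, G, I, K, L, M, O}

Start with {F, M, O}.
From F via λ: add K.
From M via λ: add L.
From K via λ: add B.
From B via λ: add G.
From G via λ: add I.
No new states can be added; the closed set is {B, F, G, I, K, L, M, O}.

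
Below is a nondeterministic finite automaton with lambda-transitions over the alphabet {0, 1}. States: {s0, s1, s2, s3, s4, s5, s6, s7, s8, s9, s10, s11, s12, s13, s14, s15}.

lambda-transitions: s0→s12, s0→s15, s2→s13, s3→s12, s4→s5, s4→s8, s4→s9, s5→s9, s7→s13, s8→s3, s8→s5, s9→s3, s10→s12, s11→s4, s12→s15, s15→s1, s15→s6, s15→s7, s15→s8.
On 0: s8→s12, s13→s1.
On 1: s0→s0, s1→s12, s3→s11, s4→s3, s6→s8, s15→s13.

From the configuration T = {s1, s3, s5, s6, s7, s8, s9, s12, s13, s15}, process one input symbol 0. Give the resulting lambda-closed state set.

s8 on 0 → {s12}.
s13 on 0 → {s1}.
No 0-transition from s1, s3, s5, s6, s7, s9, s12, s15.
Union after reading 0: {s1, s12}.
Now take the lambda-closure:
From s12 via lambda: add s15.
From s15 via lambda: add s6, s7, s8.
From s7 via lambda: add s13.
From s8 via lambda: add s3, s5.
From s5 via lambda: add s9.
No new states can be added; the closed set is {s1, s3, s5, s6, s7, s8, s9, s12, s13, s15}.

{s1, s3, s5, s6, s7, s8, s9, s12, s13, s15}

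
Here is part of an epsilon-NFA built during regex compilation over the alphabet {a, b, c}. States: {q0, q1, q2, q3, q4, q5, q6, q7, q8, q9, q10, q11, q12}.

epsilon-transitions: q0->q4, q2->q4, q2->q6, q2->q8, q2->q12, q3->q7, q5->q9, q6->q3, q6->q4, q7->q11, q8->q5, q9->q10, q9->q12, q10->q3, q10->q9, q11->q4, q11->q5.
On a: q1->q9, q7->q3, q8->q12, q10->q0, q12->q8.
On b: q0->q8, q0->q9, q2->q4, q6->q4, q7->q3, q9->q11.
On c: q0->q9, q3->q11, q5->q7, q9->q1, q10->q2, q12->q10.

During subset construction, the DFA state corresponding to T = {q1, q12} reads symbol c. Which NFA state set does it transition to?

{q3, q4, q5, q7, q9, q10, q11, q12}

q12 on c → {q10}.
No c-transition from q1.
Union after reading c: {q10}.
Now take the epsilon-closure:
From q10 via epsilon: add q3, q9.
From q3 via epsilon: add q7.
From q9 via epsilon: add q12.
From q7 via epsilon: add q11.
From q11 via epsilon: add q4, q5.
No new states can be added; the closed set is {q3, q4, q5, q7, q9, q10, q11, q12}.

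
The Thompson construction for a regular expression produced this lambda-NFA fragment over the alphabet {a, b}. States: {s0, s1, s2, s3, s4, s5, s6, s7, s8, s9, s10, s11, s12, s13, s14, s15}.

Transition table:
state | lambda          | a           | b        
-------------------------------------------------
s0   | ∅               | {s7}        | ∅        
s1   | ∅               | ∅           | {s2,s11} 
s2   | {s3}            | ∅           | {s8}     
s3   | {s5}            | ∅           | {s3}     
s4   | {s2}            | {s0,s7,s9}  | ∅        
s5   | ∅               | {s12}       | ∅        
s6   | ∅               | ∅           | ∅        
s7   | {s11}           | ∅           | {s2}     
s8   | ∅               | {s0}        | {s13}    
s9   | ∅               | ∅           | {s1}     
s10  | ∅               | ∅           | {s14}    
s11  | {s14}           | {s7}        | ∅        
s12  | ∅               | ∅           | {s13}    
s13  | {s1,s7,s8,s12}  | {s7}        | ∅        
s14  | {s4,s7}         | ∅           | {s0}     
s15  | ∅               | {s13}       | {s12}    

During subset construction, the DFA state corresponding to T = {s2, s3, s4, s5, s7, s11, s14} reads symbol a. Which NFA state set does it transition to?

{s0, s2, s3, s4, s5, s7, s9, s11, s12, s14}

s4 on a → {s0, s7, s9}.
s5 on a → {s12}.
s11 on a → {s7}.
No a-transition from s2, s3, s7, s14.
Union after reading a: {s0, s7, s9, s12}.
Now take the lambda-closure:
From s7 via lambda: add s11.
From s11 via lambda: add s14.
From s14 via lambda: add s4.
From s4 via lambda: add s2.
From s2 via lambda: add s3.
From s3 via lambda: add s5.
No new states can be added; the closed set is {s0, s2, s3, s4, s5, s7, s9, s11, s12, s14}.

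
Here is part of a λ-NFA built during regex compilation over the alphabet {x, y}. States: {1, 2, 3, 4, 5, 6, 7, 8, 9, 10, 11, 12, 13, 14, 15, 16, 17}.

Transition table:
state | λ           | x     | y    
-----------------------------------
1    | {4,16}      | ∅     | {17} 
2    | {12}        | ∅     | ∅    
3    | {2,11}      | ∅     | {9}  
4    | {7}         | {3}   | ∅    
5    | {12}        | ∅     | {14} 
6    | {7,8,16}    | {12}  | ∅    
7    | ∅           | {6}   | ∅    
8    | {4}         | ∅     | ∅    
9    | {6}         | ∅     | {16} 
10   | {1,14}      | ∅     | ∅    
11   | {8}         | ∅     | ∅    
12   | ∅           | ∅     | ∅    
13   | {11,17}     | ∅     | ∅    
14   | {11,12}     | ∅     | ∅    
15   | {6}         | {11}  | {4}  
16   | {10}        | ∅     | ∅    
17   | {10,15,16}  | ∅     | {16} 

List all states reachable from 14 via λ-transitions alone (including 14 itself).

Start with {14}.
From 14 via λ: add 11, 12.
From 11 via λ: add 8.
From 8 via λ: add 4.
From 4 via λ: add 7.
No new states can be added; the closed set is {4, 7, 8, 11, 12, 14}.

{4, 7, 8, 11, 12, 14}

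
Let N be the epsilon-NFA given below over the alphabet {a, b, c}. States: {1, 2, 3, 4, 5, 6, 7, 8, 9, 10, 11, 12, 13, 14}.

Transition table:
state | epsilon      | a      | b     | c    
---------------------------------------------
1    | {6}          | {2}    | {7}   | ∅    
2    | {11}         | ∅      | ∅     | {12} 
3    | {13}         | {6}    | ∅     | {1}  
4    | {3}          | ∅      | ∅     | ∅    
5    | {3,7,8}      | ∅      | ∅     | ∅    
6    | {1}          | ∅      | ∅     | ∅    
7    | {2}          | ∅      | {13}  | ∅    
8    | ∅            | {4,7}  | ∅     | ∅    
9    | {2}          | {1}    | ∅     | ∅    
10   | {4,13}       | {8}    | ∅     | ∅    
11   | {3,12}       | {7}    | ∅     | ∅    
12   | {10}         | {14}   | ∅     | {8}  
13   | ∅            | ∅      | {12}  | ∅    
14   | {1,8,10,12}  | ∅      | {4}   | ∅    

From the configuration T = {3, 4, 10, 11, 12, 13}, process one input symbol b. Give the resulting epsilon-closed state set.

{3, 4, 10, 12, 13}

13 on b → {12}.
No b-transition from 3, 4, 10, 11, 12.
Union after reading b: {12}.
Now take the epsilon-closure:
From 12 via epsilon: add 10.
From 10 via epsilon: add 4, 13.
From 4 via epsilon: add 3.
No new states can be added; the closed set is {3, 4, 10, 12, 13}.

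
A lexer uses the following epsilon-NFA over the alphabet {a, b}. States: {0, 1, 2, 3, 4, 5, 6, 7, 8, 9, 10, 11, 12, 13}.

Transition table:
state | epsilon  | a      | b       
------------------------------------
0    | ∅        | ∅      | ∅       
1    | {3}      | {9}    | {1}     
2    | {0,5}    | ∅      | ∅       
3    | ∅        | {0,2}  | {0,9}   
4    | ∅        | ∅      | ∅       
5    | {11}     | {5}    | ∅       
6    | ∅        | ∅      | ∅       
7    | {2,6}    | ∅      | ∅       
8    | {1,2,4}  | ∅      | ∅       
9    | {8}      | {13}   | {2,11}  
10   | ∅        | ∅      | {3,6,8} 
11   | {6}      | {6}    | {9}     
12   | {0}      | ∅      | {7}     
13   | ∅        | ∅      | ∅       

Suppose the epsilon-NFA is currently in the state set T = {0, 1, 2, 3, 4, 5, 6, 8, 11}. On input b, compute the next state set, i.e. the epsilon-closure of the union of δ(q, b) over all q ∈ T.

{0, 1, 2, 3, 4, 5, 6, 8, 9, 11}

1 on b → {1}.
3 on b → {0, 9}.
11 on b → {9}.
No b-transition from 0, 2, 4, 5, 6, 8.
Union after reading b: {0, 1, 9}.
Now take the epsilon-closure:
From 1 via epsilon: add 3.
From 9 via epsilon: add 8.
From 8 via epsilon: add 2, 4.
From 2 via epsilon: add 5.
From 5 via epsilon: add 11.
From 11 via epsilon: add 6.
No new states can be added; the closed set is {0, 1, 2, 3, 4, 5, 6, 8, 9, 11}.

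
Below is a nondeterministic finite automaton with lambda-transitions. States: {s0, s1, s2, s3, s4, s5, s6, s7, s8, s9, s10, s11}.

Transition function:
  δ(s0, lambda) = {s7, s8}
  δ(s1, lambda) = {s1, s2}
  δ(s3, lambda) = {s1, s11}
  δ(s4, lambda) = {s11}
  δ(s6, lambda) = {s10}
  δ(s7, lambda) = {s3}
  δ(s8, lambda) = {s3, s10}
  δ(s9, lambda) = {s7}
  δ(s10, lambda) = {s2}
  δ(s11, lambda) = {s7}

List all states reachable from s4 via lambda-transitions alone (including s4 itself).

Start with {s4}.
From s4 via lambda: add s11.
From s11 via lambda: add s7.
From s7 via lambda: add s3.
From s3 via lambda: add s1.
From s1 via lambda: add s2.
No new states can be added; the closed set is {s1, s2, s3, s4, s7, s11}.

{s1, s2, s3, s4, s7, s11}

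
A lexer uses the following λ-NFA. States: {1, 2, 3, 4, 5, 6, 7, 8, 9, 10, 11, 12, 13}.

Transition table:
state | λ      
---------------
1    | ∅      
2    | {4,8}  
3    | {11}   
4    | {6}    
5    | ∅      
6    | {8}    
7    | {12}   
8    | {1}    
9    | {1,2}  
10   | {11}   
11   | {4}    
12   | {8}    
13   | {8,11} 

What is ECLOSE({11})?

{1, 4, 6, 8, 11}

Start with {11}.
From 11 via λ: add 4.
From 4 via λ: add 6.
From 6 via λ: add 8.
From 8 via λ: add 1.
No new states can be added; the closed set is {1, 4, 6, 8, 11}.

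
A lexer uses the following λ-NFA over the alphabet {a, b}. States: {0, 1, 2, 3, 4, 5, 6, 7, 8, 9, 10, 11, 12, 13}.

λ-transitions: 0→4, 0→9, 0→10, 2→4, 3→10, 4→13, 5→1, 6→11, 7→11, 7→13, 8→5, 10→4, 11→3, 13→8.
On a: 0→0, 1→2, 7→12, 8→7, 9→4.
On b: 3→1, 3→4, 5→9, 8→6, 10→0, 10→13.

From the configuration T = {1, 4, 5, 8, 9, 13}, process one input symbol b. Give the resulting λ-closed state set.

5 on b → {9}.
8 on b → {6}.
No b-transition from 1, 4, 9, 13.
Union after reading b: {6, 9}.
Now take the λ-closure:
From 6 via λ: add 11.
From 11 via λ: add 3.
From 3 via λ: add 10.
From 10 via λ: add 4.
From 4 via λ: add 13.
From 13 via λ: add 8.
From 8 via λ: add 5.
From 5 via λ: add 1.
No new states can be added; the closed set is {1, 3, 4, 5, 6, 8, 9, 10, 11, 13}.

{1, 3, 4, 5, 6, 8, 9, 10, 11, 13}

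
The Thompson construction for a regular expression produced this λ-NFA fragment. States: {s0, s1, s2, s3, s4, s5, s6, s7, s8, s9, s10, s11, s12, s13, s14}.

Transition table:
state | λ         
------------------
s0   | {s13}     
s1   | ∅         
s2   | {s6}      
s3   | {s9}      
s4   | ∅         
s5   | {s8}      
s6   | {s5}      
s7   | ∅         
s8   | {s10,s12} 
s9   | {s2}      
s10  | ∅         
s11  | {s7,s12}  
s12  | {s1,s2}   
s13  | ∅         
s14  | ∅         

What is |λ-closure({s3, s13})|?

Start with {s3, s13}.
From s3 via λ: add s9.
From s9 via λ: add s2.
From s2 via λ: add s6.
From s6 via λ: add s5.
From s5 via λ: add s8.
From s8 via λ: add s10, s12.
From s12 via λ: add s1.
λ-closure = {s1, s2, s3, s5, s6, s8, s9, s10, s12, s13}, which has 10 states.

10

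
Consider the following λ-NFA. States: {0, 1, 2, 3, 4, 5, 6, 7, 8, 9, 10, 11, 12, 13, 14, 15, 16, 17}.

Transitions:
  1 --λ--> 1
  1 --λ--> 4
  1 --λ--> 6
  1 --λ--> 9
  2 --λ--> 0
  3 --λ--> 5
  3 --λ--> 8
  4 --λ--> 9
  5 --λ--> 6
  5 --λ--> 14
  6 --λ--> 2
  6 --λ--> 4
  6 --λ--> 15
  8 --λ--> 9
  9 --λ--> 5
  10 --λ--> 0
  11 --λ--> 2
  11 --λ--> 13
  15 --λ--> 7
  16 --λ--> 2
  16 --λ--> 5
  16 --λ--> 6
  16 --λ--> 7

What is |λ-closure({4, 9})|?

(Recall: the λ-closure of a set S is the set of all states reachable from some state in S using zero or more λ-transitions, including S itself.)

Start with {4, 9}.
From 9 via λ: add 5.
From 5 via λ: add 6, 14.
From 6 via λ: add 2, 15.
From 2 via λ: add 0.
From 15 via λ: add 7.
λ-closure = {0, 2, 4, 5, 6, 7, 9, 14, 15}, which has 9 states.

9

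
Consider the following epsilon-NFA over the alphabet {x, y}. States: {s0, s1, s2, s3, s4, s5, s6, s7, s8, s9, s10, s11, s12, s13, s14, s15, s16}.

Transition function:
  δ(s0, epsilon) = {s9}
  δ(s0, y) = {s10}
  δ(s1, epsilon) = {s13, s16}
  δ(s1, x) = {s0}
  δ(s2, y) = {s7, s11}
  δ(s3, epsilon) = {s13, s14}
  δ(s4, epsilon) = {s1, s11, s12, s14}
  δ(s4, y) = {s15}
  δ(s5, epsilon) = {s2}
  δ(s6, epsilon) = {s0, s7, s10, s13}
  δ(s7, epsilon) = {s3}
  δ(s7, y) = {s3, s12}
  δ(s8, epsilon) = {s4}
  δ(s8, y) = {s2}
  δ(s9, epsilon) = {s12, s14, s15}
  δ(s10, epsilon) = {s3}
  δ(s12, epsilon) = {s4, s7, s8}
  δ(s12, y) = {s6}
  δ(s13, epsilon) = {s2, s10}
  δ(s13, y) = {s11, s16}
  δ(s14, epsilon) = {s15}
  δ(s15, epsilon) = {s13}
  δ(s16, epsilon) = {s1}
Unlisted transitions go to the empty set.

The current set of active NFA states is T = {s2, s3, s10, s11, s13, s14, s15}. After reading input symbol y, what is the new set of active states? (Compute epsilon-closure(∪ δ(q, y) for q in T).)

s2 on y → {s7, s11}.
s13 on y → {s11, s16}.
No y-transition from s3, s10, s11, s14, s15.
Union after reading y: {s7, s11, s16}.
Now take the epsilon-closure:
From s7 via epsilon: add s3.
From s16 via epsilon: add s1.
From s1 via epsilon: add s13.
From s3 via epsilon: add s14.
From s13 via epsilon: add s2, s10.
From s14 via epsilon: add s15.
No new states can be added; the closed set is {s1, s2, s3, s7, s10, s11, s13, s14, s15, s16}.

{s1, s2, s3, s7, s10, s11, s13, s14, s15, s16}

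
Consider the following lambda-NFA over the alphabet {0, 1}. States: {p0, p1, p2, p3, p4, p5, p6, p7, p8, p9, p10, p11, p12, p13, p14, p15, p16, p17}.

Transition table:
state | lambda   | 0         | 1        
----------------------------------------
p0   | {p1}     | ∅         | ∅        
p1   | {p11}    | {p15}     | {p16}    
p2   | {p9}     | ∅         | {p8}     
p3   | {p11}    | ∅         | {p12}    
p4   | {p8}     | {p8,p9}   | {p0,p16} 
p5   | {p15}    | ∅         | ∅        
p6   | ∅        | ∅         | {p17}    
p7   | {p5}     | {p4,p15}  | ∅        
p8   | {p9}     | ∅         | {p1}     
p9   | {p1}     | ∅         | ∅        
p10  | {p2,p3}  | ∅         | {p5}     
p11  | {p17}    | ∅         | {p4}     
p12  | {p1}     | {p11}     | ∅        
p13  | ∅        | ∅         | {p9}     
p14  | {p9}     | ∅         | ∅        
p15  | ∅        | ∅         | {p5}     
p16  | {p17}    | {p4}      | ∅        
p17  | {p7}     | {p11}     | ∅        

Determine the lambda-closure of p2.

{p1, p2, p5, p7, p9, p11, p15, p17}

Start with {p2}.
From p2 via lambda: add p9.
From p9 via lambda: add p1.
From p1 via lambda: add p11.
From p11 via lambda: add p17.
From p17 via lambda: add p7.
From p7 via lambda: add p5.
From p5 via lambda: add p15.
No new states can be added; the closed set is {p1, p2, p5, p7, p9, p11, p15, p17}.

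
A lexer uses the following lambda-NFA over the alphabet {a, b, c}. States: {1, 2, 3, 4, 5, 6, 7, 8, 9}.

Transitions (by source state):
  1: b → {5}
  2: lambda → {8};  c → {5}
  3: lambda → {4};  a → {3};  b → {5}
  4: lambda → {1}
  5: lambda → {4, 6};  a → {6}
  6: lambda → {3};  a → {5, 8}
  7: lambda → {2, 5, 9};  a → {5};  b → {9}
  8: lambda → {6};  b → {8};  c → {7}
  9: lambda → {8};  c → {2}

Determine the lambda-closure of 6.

Start with {6}.
From 6 via lambda: add 3.
From 3 via lambda: add 4.
From 4 via lambda: add 1.
No new states can be added; the closed set is {1, 3, 4, 6}.

{1, 3, 4, 6}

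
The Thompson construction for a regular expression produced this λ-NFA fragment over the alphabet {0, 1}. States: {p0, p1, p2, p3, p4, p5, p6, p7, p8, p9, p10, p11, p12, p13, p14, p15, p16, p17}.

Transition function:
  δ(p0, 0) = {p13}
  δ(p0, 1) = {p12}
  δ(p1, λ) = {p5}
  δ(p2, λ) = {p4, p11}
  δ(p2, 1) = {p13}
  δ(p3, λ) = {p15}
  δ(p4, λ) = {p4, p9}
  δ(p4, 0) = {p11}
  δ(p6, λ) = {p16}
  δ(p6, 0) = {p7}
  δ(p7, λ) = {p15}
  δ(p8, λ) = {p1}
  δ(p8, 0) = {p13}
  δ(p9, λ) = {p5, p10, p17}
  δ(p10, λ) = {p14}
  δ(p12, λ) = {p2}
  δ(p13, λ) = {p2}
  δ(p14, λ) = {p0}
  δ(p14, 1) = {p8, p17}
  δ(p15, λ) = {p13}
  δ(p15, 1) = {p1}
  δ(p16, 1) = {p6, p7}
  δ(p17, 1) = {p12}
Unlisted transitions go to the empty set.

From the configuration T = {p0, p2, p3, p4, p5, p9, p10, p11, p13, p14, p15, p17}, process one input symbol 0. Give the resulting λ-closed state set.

p0 on 0 → {p13}.
p4 on 0 → {p11}.
No 0-transition from p2, p3, p5, p9, p10, p11, p13, p14, p15, p17.
Union after reading 0: {p11, p13}.
Now take the λ-closure:
From p13 via λ: add p2.
From p2 via λ: add p4.
From p4 via λ: add p9.
From p9 via λ: add p5, p10, p17.
From p10 via λ: add p14.
From p14 via λ: add p0.
No new states can be added; the closed set is {p0, p2, p4, p5, p9, p10, p11, p13, p14, p17}.

{p0, p2, p4, p5, p9, p10, p11, p13, p14, p17}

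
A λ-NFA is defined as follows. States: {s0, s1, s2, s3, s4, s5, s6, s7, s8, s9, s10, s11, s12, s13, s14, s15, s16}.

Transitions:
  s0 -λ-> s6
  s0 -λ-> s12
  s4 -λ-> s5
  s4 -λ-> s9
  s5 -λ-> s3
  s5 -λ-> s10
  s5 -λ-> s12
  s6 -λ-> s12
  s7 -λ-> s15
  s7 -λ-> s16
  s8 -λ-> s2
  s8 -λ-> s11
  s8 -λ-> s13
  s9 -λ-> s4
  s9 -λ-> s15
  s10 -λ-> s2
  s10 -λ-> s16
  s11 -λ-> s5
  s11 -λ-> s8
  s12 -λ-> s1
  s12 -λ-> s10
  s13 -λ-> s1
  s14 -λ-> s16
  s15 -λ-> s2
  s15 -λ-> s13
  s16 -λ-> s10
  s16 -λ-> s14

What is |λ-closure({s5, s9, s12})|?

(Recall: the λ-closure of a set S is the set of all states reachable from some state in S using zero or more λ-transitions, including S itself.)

12

Start with {s5, s9, s12}.
From s5 via λ: add s3, s10.
From s9 via λ: add s4, s15.
From s12 via λ: add s1.
From s10 via λ: add s2, s16.
From s15 via λ: add s13.
From s16 via λ: add s14.
λ-closure = {s1, s2, s3, s4, s5, s9, s10, s12, s13, s14, s15, s16}, which has 12 states.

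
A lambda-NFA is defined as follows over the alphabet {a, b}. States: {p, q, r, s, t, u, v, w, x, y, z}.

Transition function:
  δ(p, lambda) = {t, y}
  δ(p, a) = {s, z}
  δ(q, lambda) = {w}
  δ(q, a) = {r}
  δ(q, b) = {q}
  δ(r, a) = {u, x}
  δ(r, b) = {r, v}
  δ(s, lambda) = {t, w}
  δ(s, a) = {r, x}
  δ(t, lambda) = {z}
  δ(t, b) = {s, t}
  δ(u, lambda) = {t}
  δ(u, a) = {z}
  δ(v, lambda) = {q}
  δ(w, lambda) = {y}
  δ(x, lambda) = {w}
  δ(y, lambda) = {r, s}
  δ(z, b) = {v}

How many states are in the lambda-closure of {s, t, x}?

Start with {s, t, x}.
From s via lambda: add w.
From t via lambda: add z.
From w via lambda: add y.
From y via lambda: add r.
lambda-closure = {r, s, t, w, x, y, z}, which has 7 states.

7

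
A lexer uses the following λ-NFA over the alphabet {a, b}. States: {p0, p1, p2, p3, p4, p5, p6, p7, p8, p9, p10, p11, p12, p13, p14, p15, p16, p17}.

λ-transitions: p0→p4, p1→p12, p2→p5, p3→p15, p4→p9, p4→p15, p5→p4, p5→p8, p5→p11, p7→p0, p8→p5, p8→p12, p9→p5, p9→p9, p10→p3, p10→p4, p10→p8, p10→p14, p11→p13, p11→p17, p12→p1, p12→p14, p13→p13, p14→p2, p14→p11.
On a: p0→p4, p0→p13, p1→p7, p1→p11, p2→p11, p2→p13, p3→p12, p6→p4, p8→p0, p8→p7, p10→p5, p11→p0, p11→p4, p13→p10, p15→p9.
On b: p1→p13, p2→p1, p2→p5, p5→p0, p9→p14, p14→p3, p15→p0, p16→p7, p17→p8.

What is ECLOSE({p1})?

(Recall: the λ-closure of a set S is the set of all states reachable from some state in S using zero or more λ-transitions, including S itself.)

Start with {p1}.
From p1 via λ: add p12.
From p12 via λ: add p14.
From p14 via λ: add p2, p11.
From p2 via λ: add p5.
From p11 via λ: add p13, p17.
From p5 via λ: add p4, p8.
From p4 via λ: add p9, p15.
No new states can be added; the closed set is {p1, p2, p4, p5, p8, p9, p11, p12, p13, p14, p15, p17}.

{p1, p2, p4, p5, p8, p9, p11, p12, p13, p14, p15, p17}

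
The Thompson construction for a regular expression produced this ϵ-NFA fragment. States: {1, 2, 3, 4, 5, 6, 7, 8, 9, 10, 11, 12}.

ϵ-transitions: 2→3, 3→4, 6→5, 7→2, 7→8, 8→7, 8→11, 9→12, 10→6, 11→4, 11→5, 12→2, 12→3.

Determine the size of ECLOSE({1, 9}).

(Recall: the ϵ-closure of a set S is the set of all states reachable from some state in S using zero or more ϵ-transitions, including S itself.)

6

Start with {1, 9}.
From 9 via ϵ: add 12.
From 12 via ϵ: add 2, 3.
From 3 via ϵ: add 4.
ϵ-closure = {1, 2, 3, 4, 9, 12}, which has 6 states.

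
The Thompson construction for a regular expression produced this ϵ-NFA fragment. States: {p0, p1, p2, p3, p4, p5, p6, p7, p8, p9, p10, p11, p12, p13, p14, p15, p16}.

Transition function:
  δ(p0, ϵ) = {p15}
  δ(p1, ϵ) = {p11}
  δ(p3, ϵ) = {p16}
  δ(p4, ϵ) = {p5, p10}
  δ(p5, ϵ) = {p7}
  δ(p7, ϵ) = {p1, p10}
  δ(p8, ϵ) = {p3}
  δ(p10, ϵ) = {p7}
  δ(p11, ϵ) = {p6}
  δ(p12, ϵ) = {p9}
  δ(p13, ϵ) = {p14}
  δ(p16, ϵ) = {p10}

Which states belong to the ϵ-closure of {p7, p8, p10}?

{p1, p3, p6, p7, p8, p10, p11, p16}

Start with {p7, p8, p10}.
From p7 via ϵ: add p1.
From p8 via ϵ: add p3.
From p1 via ϵ: add p11.
From p3 via ϵ: add p16.
From p11 via ϵ: add p6.
No new states can be added; the closed set is {p1, p3, p6, p7, p8, p10, p11, p16}.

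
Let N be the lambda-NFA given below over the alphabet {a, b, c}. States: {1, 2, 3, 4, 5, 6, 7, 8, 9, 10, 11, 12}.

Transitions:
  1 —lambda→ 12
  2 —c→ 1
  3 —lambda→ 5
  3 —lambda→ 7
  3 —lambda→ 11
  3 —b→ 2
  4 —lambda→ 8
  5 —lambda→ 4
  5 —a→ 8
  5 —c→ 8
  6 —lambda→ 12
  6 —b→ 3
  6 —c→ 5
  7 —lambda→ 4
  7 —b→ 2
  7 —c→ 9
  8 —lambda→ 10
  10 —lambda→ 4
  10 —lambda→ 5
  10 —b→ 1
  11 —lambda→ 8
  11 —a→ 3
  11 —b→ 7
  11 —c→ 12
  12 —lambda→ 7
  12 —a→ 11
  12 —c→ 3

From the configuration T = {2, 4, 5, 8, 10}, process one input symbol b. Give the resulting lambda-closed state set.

10 on b → {1}.
No b-transition from 2, 4, 5, 8.
Union after reading b: {1}.
Now take the lambda-closure:
From 1 via lambda: add 12.
From 12 via lambda: add 7.
From 7 via lambda: add 4.
From 4 via lambda: add 8.
From 8 via lambda: add 10.
From 10 via lambda: add 5.
No new states can be added; the closed set is {1, 4, 5, 7, 8, 10, 12}.

{1, 4, 5, 7, 8, 10, 12}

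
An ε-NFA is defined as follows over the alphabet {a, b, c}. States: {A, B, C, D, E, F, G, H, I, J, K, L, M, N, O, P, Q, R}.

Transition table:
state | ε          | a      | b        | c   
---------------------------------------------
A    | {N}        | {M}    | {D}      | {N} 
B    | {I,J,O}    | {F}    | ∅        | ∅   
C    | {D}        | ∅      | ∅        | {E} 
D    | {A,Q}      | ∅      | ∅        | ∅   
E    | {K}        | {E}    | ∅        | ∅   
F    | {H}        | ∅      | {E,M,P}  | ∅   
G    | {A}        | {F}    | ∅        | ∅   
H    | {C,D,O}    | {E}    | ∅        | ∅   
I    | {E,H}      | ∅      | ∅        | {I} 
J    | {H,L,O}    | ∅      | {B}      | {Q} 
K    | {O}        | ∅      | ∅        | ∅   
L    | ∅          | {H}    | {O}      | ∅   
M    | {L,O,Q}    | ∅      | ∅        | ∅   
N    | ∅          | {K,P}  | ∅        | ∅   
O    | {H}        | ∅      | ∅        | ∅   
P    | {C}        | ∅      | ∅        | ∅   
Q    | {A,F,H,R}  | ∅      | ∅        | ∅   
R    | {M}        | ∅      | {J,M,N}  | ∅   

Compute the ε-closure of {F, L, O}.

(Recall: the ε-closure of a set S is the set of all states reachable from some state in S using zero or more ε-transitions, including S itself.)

Start with {F, L, O}.
From F via ε: add H.
From H via ε: add C, D.
From D via ε: add A, Q.
From A via ε: add N.
From Q via ε: add R.
From R via ε: add M.
No new states can be added; the closed set is {A, C, D, F, H, L, M, N, O, Q, R}.

{A, C, D, F, H, L, M, N, O, Q, R}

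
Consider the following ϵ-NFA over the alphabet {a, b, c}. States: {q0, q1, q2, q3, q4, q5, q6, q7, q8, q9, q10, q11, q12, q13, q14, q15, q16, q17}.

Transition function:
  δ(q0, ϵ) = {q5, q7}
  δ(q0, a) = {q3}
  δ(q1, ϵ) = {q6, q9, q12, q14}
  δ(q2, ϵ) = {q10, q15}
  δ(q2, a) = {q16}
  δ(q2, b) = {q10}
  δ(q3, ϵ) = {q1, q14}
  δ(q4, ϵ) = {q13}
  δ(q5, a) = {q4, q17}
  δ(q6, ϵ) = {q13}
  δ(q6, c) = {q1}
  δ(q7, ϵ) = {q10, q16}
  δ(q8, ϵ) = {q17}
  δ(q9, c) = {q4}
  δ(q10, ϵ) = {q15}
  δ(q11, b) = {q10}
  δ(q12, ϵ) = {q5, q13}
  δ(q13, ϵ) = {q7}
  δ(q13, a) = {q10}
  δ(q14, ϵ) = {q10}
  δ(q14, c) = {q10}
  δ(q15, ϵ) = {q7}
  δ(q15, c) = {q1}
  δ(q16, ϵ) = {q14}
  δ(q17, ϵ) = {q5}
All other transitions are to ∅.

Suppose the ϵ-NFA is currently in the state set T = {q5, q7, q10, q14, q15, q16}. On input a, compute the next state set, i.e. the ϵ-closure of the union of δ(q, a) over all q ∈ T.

{q4, q5, q7, q10, q13, q14, q15, q16, q17}

q5 on a → {q4, q17}.
No a-transition from q7, q10, q14, q15, q16.
Union after reading a: {q4, q17}.
Now take the ϵ-closure:
From q4 via ϵ: add q13.
From q17 via ϵ: add q5.
From q13 via ϵ: add q7.
From q7 via ϵ: add q10, q16.
From q10 via ϵ: add q15.
From q16 via ϵ: add q14.
No new states can be added; the closed set is {q4, q5, q7, q10, q13, q14, q15, q16, q17}.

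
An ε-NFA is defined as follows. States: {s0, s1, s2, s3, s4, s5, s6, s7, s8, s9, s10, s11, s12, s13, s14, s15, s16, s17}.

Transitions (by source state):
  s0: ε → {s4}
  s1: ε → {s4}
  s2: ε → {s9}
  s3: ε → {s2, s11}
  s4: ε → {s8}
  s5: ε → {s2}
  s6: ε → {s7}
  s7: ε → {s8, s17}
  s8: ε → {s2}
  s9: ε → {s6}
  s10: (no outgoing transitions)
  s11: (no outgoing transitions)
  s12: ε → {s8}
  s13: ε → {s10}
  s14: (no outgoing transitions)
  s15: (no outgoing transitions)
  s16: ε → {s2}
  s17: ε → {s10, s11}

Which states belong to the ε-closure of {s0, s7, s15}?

{s0, s2, s4, s6, s7, s8, s9, s10, s11, s15, s17}

Start with {s0, s7, s15}.
From s0 via ε: add s4.
From s7 via ε: add s8, s17.
From s8 via ε: add s2.
From s17 via ε: add s10, s11.
From s2 via ε: add s9.
From s9 via ε: add s6.
No new states can be added; the closed set is {s0, s2, s4, s6, s7, s8, s9, s10, s11, s15, s17}.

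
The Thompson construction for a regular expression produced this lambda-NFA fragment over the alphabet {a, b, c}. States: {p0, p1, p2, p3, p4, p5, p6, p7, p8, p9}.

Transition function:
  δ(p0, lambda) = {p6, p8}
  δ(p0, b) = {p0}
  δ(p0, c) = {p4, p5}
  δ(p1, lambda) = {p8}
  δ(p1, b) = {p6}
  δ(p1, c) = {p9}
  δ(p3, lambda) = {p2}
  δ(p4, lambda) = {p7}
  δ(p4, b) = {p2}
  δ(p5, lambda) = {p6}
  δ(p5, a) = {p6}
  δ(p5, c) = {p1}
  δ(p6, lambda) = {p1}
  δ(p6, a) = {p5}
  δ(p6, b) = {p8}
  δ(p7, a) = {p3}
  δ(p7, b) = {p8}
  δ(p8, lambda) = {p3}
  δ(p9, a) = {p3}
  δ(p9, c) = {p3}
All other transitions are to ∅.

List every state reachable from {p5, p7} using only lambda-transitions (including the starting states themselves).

Start with {p5, p7}.
From p5 via lambda: add p6.
From p6 via lambda: add p1.
From p1 via lambda: add p8.
From p8 via lambda: add p3.
From p3 via lambda: add p2.
No new states can be added; the closed set is {p1, p2, p3, p5, p6, p7, p8}.

{p1, p2, p3, p5, p6, p7, p8}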